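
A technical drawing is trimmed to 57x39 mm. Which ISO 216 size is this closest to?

Aspect ratio 57/39 ≈ 1.462 (ISO target is √2 ≈ 1.414).
In the C-series (envelope sizes, between A and B): C9 = 40 × 57 mm.
Off by 1 mm total — nearest standard size.

C9 (40 × 57 mm)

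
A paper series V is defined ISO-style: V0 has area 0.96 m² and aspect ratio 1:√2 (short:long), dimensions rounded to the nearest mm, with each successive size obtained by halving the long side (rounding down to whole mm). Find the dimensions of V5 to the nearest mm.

145 × 206 mm

Let V0's short side be w mm. w · w√2 = 0.96 m² = 960,000 mm², so w ≈ 823.9 mm and w√2 ≈ 1165.2 mm → V0 = 824 × 1165 mm.
V1: ⌊1165/2⌋ × 824 = 582 × 824 mm
V2: ⌊824/2⌋ × 582 = 412 × 582 mm
V3: ⌊582/2⌋ × 412 = 291 × 412 mm
V4: ⌊412/2⌋ × 291 = 206 × 291 mm
V5: ⌊291/2⌋ × 206 = 145 × 206 mm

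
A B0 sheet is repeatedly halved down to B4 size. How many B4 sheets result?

16

Each ISO step halves the sheet: 1 × B0 → 2 × B1 → 4 × B2 → 8 × B3 → …
From B0 to B4 is 4 halving steps: 2^4 = 16.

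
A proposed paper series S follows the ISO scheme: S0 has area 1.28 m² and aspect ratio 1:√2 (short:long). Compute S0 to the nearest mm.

951 × 1345 mm

Let the short side be w mm. Then w · w√2 = 1.28 m² = 1,280,000 mm².
w² = 1,280,000/√2, so w ≈ 951.4 mm; long side = w√2 ≈ 1345.4 mm.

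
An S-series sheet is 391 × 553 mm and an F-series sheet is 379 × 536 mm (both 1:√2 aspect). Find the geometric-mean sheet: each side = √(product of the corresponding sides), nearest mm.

385 × 544 mm

Short side: √(391 · 379) = √148189 ≈ 385.0 → 385 mm
Long side: √(553 · 536) = √296408 ≈ 544.4 → 544 mm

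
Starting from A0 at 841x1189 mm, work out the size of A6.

105 × 148 mm

A1: ⌊1189/2⌋ × 841 = 594 × 841 mm
A2: ⌊841/2⌋ × 594 = 420 × 594 mm
A3: ⌊594/2⌋ × 420 = 297 × 420 mm
A4: ⌊420/2⌋ × 297 = 210 × 297 mm
A5: ⌊297/2⌋ × 210 = 148 × 210 mm
A6: ⌊210/2⌋ × 148 = 105 × 148 mm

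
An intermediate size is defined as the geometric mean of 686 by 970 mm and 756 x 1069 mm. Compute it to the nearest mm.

Short side: √(686 · 756) = √518616 ≈ 720.1 → 720 mm
Long side: √(970 · 1069) = √1036930 ≈ 1018.3 → 1018 mm

720 × 1018 mm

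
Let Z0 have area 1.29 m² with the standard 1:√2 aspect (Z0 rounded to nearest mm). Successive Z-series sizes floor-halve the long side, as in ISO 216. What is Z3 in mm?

337 × 477 mm

Let Z0's short side be w mm. w · w√2 = 1.29 m² = 1,290,000 mm², so w ≈ 955.1 mm and w√2 ≈ 1350.7 mm → Z0 = 955 × 1351 mm.
Z1: ⌊1351/2⌋ × 955 = 675 × 955 mm
Z2: ⌊955/2⌋ × 675 = 477 × 675 mm
Z3: ⌊675/2⌋ × 477 = 337 × 477 mm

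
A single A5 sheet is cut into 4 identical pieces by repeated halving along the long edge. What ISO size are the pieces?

4 = 2^2, so 2 halving steps.
A5 → A6 → … → A7 after 2 steps.

A7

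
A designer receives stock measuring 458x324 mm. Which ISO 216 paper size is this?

C3 (324 × 458 mm)

Aspect ratio 458/324 ≈ 1.414 — close to the ISO √2 ≈ 1.414.
In the C-series (envelope sizes, between A and B): C3 = 324 × 458 mm.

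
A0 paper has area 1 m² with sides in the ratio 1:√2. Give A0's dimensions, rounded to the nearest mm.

Let the short side be w mm. Then the long side is w√2 and w · w√2 = 10⁶ mm².
w² = 10⁶/√2, so w = 1000 / 2^(1/4) ≈ 840.9 mm; long side = 1000 · 2^(1/4) ≈ 1189.2 mm.

841 × 1189 mm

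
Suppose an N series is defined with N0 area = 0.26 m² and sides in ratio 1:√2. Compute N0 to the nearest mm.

Let the short side be w mm. Then w · w√2 = 0.26 m² = 260,000 mm².
w² = 260,000/√2, so w ≈ 428.8 mm; long side = w√2 ≈ 606.4 mm.

429 × 606 mm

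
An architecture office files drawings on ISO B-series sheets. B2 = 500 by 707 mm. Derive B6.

B3: ⌊707/2⌋ × 500 = 353 × 500 mm
B4: ⌊500/2⌋ × 353 = 250 × 353 mm
B5: ⌊353/2⌋ × 250 = 176 × 250 mm
B6: ⌊250/2⌋ × 176 = 125 × 176 mm

125 × 176 mm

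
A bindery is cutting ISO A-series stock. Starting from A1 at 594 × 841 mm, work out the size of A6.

A2: ⌊841/2⌋ × 594 = 420 × 594 mm
A3: ⌊594/2⌋ × 420 = 297 × 420 mm
A4: ⌊420/2⌋ × 297 = 210 × 297 mm
A5: ⌊297/2⌋ × 210 = 148 × 210 mm
A6: ⌊210/2⌋ × 148 = 105 × 148 mm

105 × 148 mm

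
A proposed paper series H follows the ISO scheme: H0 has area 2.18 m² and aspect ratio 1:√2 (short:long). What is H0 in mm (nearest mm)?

1242 × 1756 mm

Let the short side be w mm. Then w · w√2 = 2.18 m² = 2,180,000 mm².
w² = 2,180,000/√2, so w ≈ 1241.6 mm; long side = w√2 ≈ 1755.8 mm.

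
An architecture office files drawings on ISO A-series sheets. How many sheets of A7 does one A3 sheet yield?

16

Each ISO step halves the sheet: 1 × A3 → 2 × A4 → 4 × A5 → 8 × A6 → …
From A3 to A7 is 4 halving steps: 2^4 = 16.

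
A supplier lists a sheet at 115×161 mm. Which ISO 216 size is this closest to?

Aspect ratio 161/115 ≈ 1.400 — close to the ISO √2 ≈ 1.414.
In the C-series (envelope sizes, between A and B): C6 = 114 × 162 mm.
Off by 2 mm total — nearest standard size.

C6 (114 × 162 mm)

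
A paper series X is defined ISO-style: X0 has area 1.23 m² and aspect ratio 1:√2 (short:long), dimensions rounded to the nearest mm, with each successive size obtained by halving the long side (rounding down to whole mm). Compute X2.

Let X0's short side be w mm. w · w√2 = 1.23 m² = 1,230,000 mm², so w ≈ 932.6 mm and w√2 ≈ 1318.9 mm → X0 = 933 × 1319 mm.
X1: ⌊1319/2⌋ × 933 = 659 × 933 mm
X2: ⌊933/2⌋ × 659 = 466 × 659 mm

466 × 659 mm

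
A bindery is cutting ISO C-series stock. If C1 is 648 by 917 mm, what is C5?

C2: ⌊917/2⌋ × 648 = 458 × 648 mm
C3: ⌊648/2⌋ × 458 = 324 × 458 mm
C4: ⌊458/2⌋ × 324 = 229 × 324 mm
C5: ⌊324/2⌋ × 229 = 162 × 229 mm

162 × 229 mm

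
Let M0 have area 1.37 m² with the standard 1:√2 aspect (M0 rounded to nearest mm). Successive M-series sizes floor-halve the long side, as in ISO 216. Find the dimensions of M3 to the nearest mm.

348 × 492 mm

Let M0's short side be w mm. w · w√2 = 1.37 m² = 1,370,000 mm², so w ≈ 984.2 mm and w√2 ≈ 1391.9 mm → M0 = 984 × 1392 mm.
M1: ⌊1392/2⌋ × 984 = 696 × 984 mm
M2: ⌊984/2⌋ × 696 = 492 × 696 mm
M3: ⌊696/2⌋ × 492 = 348 × 492 mm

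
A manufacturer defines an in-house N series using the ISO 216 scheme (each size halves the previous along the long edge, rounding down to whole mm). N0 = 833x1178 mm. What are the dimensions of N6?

N1: ⌊1178/2⌋ × 833 = 589 × 833 mm
N2: ⌊833/2⌋ × 589 = 416 × 589 mm
N3: ⌊589/2⌋ × 416 = 294 × 416 mm
N4: ⌊416/2⌋ × 294 = 208 × 294 mm
N5: ⌊294/2⌋ × 208 = 147 × 208 mm
N6: ⌊208/2⌋ × 147 = 104 × 147 mm

104 × 147 mm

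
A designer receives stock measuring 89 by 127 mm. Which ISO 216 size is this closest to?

B7 (88 × 125 mm)

Aspect ratio 127/89 ≈ 1.427 — close to the ISO √2 ≈ 1.414.
In the B-series (B0 = 1000 × 1414 mm): B7 = 88 × 125 mm.
Off by 3 mm total — nearest standard size.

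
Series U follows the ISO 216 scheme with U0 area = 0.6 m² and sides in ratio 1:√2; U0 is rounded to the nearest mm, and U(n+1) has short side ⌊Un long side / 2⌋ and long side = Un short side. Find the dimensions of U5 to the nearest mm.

115 × 162 mm

Let U0's short side be w mm. w · w√2 = 0.6 m² = 600,000 mm², so w ≈ 651.4 mm and w√2 ≈ 921.2 mm → U0 = 651 × 921 mm.
U1: ⌊921/2⌋ × 651 = 460 × 651 mm
U2: ⌊651/2⌋ × 460 = 325 × 460 mm
U3: ⌊460/2⌋ × 325 = 230 × 325 mm
U4: ⌊325/2⌋ × 230 = 162 × 230 mm
U5: ⌊230/2⌋ × 162 = 115 × 162 mm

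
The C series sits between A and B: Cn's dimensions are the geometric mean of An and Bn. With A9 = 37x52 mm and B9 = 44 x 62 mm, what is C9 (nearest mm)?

40 × 57 mm

Short side: √(37 · 44) = √1628 ≈ 40.3 → 40 mm
Long side: √(52 · 62) = √3224 ≈ 56.8 → 57 mm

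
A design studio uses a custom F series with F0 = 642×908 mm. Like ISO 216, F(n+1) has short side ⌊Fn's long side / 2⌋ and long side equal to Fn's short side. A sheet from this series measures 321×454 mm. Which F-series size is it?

F2

F0: 642 × 908 mm
F1: 454 × 642 mm
F2: 321 × 454 mm
F3: 227 × 321 mm
→ matches F2.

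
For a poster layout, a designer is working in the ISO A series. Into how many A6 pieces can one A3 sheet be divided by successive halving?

A3 = 297 × 420 mm; A6 = 105 × 148 mm.
Each halving step doubles the count; 3 steps from A3 to A6.
2^3 = 8.

8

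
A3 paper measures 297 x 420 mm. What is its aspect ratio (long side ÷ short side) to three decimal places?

420 / 297 = 1.414
Matches √2 ≈ 1.414 — the ISO 216 defining ratio.

1.414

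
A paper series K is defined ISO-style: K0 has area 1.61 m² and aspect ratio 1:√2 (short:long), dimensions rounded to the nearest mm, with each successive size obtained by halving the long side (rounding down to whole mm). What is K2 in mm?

Let K0's short side be w mm. w · w√2 = 1.61 m² = 1,610,000 mm², so w ≈ 1067.0 mm and w√2 ≈ 1508.9 mm → K0 = 1067 × 1509 mm.
K1: ⌊1509/2⌋ × 1067 = 754 × 1067 mm
K2: ⌊1067/2⌋ × 754 = 533 × 754 mm

533 × 754 mm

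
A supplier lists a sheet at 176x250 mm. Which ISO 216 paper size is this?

B5 (176 × 250 mm)

Aspect ratio 250/176 ≈ 1.420 — close to the ISO √2 ≈ 1.414.
In the B-series (B0 = 1000 × 1414 mm): B5 = 176 × 250 mm.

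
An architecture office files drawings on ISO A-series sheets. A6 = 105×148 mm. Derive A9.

37 × 52 mm

A7: ⌊148/2⌋ × 105 = 74 × 105 mm
A8: ⌊105/2⌋ × 74 = 52 × 74 mm
A9: ⌊74/2⌋ × 52 = 37 × 52 mm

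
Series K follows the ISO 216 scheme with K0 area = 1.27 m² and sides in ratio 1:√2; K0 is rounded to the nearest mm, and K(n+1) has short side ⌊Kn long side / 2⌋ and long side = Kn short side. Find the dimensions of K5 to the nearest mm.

167 × 237 mm

Let K0's short side be w mm. w · w√2 = 1.27 m² = 1,270,000 mm², so w ≈ 947.6 mm and w√2 ≈ 1340.2 mm → K0 = 948 × 1340 mm.
K1: ⌊1340/2⌋ × 948 = 670 × 948 mm
K2: ⌊948/2⌋ × 670 = 474 × 670 mm
K3: ⌊670/2⌋ × 474 = 335 × 474 mm
K4: ⌊474/2⌋ × 335 = 237 × 335 mm
K5: ⌊335/2⌋ × 237 = 167 × 237 mm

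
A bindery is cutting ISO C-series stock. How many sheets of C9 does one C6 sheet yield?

8

Each ISO step halves the sheet: 1 × C6 → 2 × C7 → 4 × C8 → 8 × C9
From C6 to C9 is 3 halving steps: 2^3 = 8.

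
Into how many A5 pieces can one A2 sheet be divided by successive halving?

Each ISO step halves the sheet: 1 × A2 → 2 × A3 → 4 × A4 → 8 × A5
From A2 to A5 is 3 halving steps: 2^3 = 8.

8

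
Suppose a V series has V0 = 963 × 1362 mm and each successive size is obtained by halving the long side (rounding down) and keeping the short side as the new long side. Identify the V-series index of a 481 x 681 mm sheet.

V0: 963 × 1362 mm
V1: 681 × 963 mm
V2: 481 × 681 mm
V3: 340 × 481 mm
→ matches V2.

V2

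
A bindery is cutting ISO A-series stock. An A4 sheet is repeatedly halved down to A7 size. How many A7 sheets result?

Each ISO step halves the sheet: 1 × A4 → 2 × A5 → 4 × A6 → 8 × A7
From A4 to A7 is 3 halving steps: 2^3 = 8.

8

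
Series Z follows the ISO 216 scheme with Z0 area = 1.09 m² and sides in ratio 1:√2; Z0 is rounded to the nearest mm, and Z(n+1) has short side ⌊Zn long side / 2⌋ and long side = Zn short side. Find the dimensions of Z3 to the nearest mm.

310 × 439 mm

Let Z0's short side be w mm. w · w√2 = 1.09 m² = 1,090,000 mm², so w ≈ 877.9 mm and w√2 ≈ 1241.6 mm → Z0 = 878 × 1242 mm.
Z1: ⌊1242/2⌋ × 878 = 621 × 878 mm
Z2: ⌊878/2⌋ × 621 = 439 × 621 mm
Z3: ⌊621/2⌋ × 439 = 310 × 439 mm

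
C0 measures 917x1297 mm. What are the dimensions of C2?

C1: ⌊1297/2⌋ × 917 = 648 × 917 mm
C2: ⌊917/2⌋ × 648 = 458 × 648 mm

458 × 648 mm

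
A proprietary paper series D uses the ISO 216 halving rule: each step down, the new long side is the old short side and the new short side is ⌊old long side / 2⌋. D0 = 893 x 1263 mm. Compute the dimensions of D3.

315 × 446 mm

D1: ⌊1263/2⌋ × 893 = 631 × 893 mm
D2: ⌊893/2⌋ × 631 = 446 × 631 mm
D3: ⌊631/2⌋ × 446 = 315 × 446 mm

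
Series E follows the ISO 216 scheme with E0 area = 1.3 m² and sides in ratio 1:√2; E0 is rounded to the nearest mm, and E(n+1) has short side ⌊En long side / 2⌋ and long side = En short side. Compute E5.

169 × 239 mm

Let E0's short side be w mm. w · w√2 = 1.3 m² = 1,300,000 mm², so w ≈ 958.8 mm and w√2 ≈ 1355.9 mm → E0 = 959 × 1356 mm.
E1: ⌊1356/2⌋ × 959 = 678 × 959 mm
E2: ⌊959/2⌋ × 678 = 479 × 678 mm
E3: ⌊678/2⌋ × 479 = 339 × 479 mm
E4: ⌊479/2⌋ × 339 = 239 × 339 mm
E5: ⌊339/2⌋ × 239 = 169 × 239 mm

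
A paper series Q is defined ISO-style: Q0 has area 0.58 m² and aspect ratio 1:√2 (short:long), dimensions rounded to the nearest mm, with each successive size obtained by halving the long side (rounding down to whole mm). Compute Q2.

320 × 453 mm

Let Q0's short side be w mm. w · w√2 = 0.58 m² = 580,000 mm², so w ≈ 640.4 mm and w√2 ≈ 905.7 mm → Q0 = 640 × 906 mm.
Q1: ⌊906/2⌋ × 640 = 453 × 640 mm
Q2: ⌊640/2⌋ × 453 = 320 × 453 mm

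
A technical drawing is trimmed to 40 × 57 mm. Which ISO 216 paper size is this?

Aspect ratio 57/40 ≈ 1.425 — close to the ISO √2 ≈ 1.414.
In the C-series (envelope sizes, between A and B): C9 = 40 × 57 mm.

C9 (40 × 57 mm)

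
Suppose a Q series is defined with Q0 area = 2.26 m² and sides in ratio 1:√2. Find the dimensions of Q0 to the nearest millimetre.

Let the short side be w mm. Then w · w√2 = 2.26 m² = 2,260,000 mm².
w² = 2,260,000/√2, so w ≈ 1264.1 mm; long side = w√2 ≈ 1787.8 mm.

1264 × 1788 mm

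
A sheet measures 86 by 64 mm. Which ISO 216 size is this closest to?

Aspect ratio 86/64 ≈ 1.344 (ISO target is √2 ≈ 1.414).
In the B-series (B0 = 1000 × 1414 mm): B8 = 62 × 88 mm.
Off by 4 mm total — nearest standard size.

B8 (62 × 88 mm)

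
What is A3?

A0 = 841 × 1189 mm (A0 has area 1 m², aspect 1:√2).
A1: ⌊1189/2⌋ × 841 = 594 × 841 mm
A2: ⌊841/2⌋ × 594 = 420 × 594 mm
A3: ⌊594/2⌋ × 420 = 297 × 420 mm

297 × 420 mm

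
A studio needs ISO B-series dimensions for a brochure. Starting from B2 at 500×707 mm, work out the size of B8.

62 × 88 mm

B3: ⌊707/2⌋ × 500 = 353 × 500 mm
B4: ⌊500/2⌋ × 353 = 250 × 353 mm
B5: ⌊353/2⌋ × 250 = 176 × 250 mm
B6: ⌊250/2⌋ × 176 = 125 × 176 mm
B7: ⌊176/2⌋ × 125 = 88 × 125 mm
B8: ⌊125/2⌋ × 88 = 62 × 88 mm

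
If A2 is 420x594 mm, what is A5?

148 × 210 mm

A3: ⌊594/2⌋ × 420 = 297 × 420 mm
A4: ⌊420/2⌋ × 297 = 210 × 297 mm
A5: ⌊297/2⌋ × 210 = 148 × 210 mm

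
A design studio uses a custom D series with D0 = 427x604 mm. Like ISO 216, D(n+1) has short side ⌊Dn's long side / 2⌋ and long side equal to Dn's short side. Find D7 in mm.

D1 = 302 × 427 mm (from D0 by 1 halving).
D2: ⌊427/2⌋ × 302 = 213 × 302 mm
D3: ⌊302/2⌋ × 213 = 151 × 213 mm
D4: ⌊213/2⌋ × 151 = 106 × 151 mm
D5: ⌊151/2⌋ × 106 = 75 × 106 mm
D6: ⌊106/2⌋ × 75 = 53 × 75 mm
D7: ⌊75/2⌋ × 53 = 37 × 53 mm

37 × 53 mm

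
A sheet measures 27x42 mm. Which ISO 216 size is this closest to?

C10 (28 × 40 mm)

Aspect ratio 42/27 ≈ 1.556 (ISO target is √2 ≈ 1.414).
In the C-series (envelope sizes, between A and B): C10 = 28 × 40 mm.
Off by 3 mm total — nearest standard size.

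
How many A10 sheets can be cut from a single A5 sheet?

32

Each ISO step halves the sheet: 1 × A5 → 2 × A6 → 4 × A7 → 8 × A8 → …
From A5 to A10 is 5 halving steps: 2^5 = 32.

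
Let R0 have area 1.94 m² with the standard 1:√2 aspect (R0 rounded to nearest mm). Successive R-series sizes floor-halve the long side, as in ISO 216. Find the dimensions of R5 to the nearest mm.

207 × 292 mm

Let R0's short side be w mm. w · w√2 = 1.94 m² = 1,940,000 mm², so w ≈ 1171.2 mm and w√2 ≈ 1656.4 mm → R0 = 1171 × 1656 mm.
R1: ⌊1656/2⌋ × 1171 = 828 × 1171 mm
R2: ⌊1171/2⌋ × 828 = 585 × 828 mm
R3: ⌊828/2⌋ × 585 = 414 × 585 mm
R4: ⌊585/2⌋ × 414 = 292 × 414 mm
R5: ⌊414/2⌋ × 292 = 207 × 292 mm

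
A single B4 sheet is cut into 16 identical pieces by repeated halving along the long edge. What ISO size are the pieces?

16 = 2^4, so 4 halving steps.
B4 → B5 → … → B8 after 4 steps.

B8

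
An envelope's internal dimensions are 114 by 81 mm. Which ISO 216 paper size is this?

C7 (81 × 114 mm)

Aspect ratio 114/81 ≈ 1.407 — close to the ISO √2 ≈ 1.414.
In the C-series (envelope sizes, between A and B): C7 = 81 × 114 mm.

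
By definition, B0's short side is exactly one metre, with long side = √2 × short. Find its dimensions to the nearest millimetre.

Short side = 1000 mm; long side = 1000√2 ≈ 1414.2 mm.

1000 × 1414 mm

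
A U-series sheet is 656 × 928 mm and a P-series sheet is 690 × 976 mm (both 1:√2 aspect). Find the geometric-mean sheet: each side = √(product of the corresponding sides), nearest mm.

673 × 952 mm

Short side: √(656 · 690) = √452640 ≈ 672.8 → 673 mm
Long side: √(928 · 976) = √905728 ≈ 951.7 → 952 mm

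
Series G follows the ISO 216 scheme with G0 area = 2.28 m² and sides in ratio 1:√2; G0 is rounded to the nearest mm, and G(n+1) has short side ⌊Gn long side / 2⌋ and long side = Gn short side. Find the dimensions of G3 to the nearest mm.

Let G0's short side be w mm. w · w√2 = 2.28 m² = 2,280,000 mm², so w ≈ 1269.7 mm and w√2 ≈ 1795.7 mm → G0 = 1270 × 1796 mm.
G1: ⌊1796/2⌋ × 1270 = 898 × 1270 mm
G2: ⌊1270/2⌋ × 898 = 635 × 898 mm
G3: ⌊898/2⌋ × 635 = 449 × 635 mm

449 × 635 mm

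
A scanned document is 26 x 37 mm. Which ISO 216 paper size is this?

Aspect ratio 37/26 ≈ 1.423 — close to the ISO √2 ≈ 1.414.
In the A-series (A0 area = 1 m²): A10 = 26 × 37 mm.

A10 (26 × 37 mm)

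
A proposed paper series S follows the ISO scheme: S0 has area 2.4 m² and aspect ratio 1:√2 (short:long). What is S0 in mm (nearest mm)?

Let the short side be w mm. Then w · w√2 = 2.4 m² = 2,400,000 mm².
w² = 2,400,000/√2, so w ≈ 1302.7 mm; long side = w√2 ≈ 1842.3 mm.

1303 × 1842 mm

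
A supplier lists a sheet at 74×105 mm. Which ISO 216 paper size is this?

Aspect ratio 105/74 ≈ 1.419 — close to the ISO √2 ≈ 1.414.
In the A-series (A0 area = 1 m²): A7 = 74 × 105 mm.

A7 (74 × 105 mm)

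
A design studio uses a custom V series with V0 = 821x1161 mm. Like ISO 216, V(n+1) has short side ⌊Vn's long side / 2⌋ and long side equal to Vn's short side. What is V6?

V1: ⌊1161/2⌋ × 821 = 580 × 821 mm
V2: ⌊821/2⌋ × 580 = 410 × 580 mm
V3: ⌊580/2⌋ × 410 = 290 × 410 mm
V4: ⌊410/2⌋ × 290 = 205 × 290 mm
V5: ⌊290/2⌋ × 205 = 145 × 205 mm
V6: ⌊205/2⌋ × 145 = 102 × 145 mm

102 × 145 mm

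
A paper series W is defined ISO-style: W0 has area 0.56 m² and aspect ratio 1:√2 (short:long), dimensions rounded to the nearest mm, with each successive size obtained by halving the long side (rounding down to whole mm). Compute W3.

222 × 314 mm

Let W0's short side be w mm. w · w√2 = 0.56 m² = 560,000 mm², so w ≈ 629.3 mm and w√2 ≈ 889.9 mm → W0 = 629 × 890 mm.
W1: ⌊890/2⌋ × 629 = 445 × 629 mm
W2: ⌊629/2⌋ × 445 = 314 × 445 mm
W3: ⌊445/2⌋ × 314 = 222 × 314 mm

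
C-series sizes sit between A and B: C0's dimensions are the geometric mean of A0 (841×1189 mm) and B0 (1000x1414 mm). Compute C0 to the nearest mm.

Short: √(841 · 1000) = √841000 ≈ 917.1 mm.
Long: √(1189 · 1414) = √1681246 ≈ 1296.6 mm.

917 × 1297 mm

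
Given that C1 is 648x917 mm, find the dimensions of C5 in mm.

C2: ⌊917/2⌋ × 648 = 458 × 648 mm
C3: ⌊648/2⌋ × 458 = 324 × 458 mm
C4: ⌊458/2⌋ × 324 = 229 × 324 mm
C5: ⌊324/2⌋ × 229 = 162 × 229 mm

162 × 229 mm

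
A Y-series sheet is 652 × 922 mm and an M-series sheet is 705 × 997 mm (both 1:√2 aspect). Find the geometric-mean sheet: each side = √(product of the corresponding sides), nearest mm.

678 × 959 mm

Short side: √(652 · 705) = √459660 ≈ 678.0 → 678 mm
Long side: √(922 · 997) = √919234 ≈ 958.8 → 959 mm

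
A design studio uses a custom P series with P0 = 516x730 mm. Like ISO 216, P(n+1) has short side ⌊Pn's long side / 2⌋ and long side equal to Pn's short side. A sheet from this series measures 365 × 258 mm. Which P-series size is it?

P2

P0: 516 × 730 mm
P1: 365 × 516 mm
P2: 258 × 365 mm
P3: 182 × 258 mm
→ matches P2.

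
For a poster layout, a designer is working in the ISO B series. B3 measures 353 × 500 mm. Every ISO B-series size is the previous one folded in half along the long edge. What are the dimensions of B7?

88 × 125 mm

B4: ⌊500/2⌋ × 353 = 250 × 353 mm
B5: ⌊353/2⌋ × 250 = 176 × 250 mm
B6: ⌊250/2⌋ × 176 = 125 × 176 mm
B7: ⌊176/2⌋ × 125 = 88 × 125 mm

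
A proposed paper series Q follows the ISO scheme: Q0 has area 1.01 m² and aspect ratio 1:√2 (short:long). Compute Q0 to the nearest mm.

845 × 1195 mm

Let the short side be w mm. Then w · w√2 = 1.01 m² = 1,010,000 mm².
w² = 1,010,000/√2, so w ≈ 845.1 mm; long side = w√2 ≈ 1195.1 mm.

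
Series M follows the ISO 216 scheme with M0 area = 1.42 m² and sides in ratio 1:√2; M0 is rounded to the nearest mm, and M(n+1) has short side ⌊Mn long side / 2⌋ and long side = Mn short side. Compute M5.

Let M0's short side be w mm. w · w√2 = 1.42 m² = 1,420,000 mm², so w ≈ 1002.0 mm and w√2 ≈ 1417.1 mm → M0 = 1002 × 1417 mm.
M1: ⌊1417/2⌋ × 1002 = 708 × 1002 mm
M2: ⌊1002/2⌋ × 708 = 501 × 708 mm
M3: ⌊708/2⌋ × 501 = 354 × 501 mm
M4: ⌊501/2⌋ × 354 = 250 × 354 mm
M5: ⌊354/2⌋ × 250 = 177 × 250 mm

177 × 250 mm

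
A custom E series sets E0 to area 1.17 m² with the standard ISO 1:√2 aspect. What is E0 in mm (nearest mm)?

Let the short side be w mm. Then w · w√2 = 1.17 m² = 1,170,000 mm².
w² = 1,170,000/√2, so w ≈ 909.6 mm; long side = w√2 ≈ 1286.3 mm.

910 × 1286 mm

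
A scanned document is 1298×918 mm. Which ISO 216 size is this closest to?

Aspect ratio 1298/918 ≈ 1.414 — close to the ISO √2 ≈ 1.414.
In the C-series (envelope sizes, between A and B): C0 = 917 × 1297 mm.
Off by 2 mm total — nearest standard size.

C0 (917 × 1297 mm)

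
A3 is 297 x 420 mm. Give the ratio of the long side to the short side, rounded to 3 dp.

420 / 297 = 1.414
Matches √2 ≈ 1.414 — the ISO 216 defining ratio.

1.414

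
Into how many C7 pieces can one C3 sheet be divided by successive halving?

16

C3 = 324 × 458 mm; C7 = 81 × 114 mm.
Each halving step doubles the count; 4 steps from C3 to C7.
2^4 = 16.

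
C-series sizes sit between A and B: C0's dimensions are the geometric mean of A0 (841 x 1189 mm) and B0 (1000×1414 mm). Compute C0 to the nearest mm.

917 × 1297 mm

Short: √(841 · 1000) = √841000 ≈ 917.1 mm.
Long: √(1189 · 1414) = √1681246 ≈ 1296.6 mm.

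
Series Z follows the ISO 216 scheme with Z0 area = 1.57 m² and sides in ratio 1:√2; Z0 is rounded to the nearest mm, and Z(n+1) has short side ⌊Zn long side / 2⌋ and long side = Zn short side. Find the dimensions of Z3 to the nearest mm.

372 × 527 mm

Let Z0's short side be w mm. w · w√2 = 1.57 m² = 1,570,000 mm², so w ≈ 1053.6 mm and w√2 ≈ 1490.1 mm → Z0 = 1054 × 1490 mm.
Z1: ⌊1490/2⌋ × 1054 = 745 × 1054 mm
Z2: ⌊1054/2⌋ × 745 = 527 × 745 mm
Z3: ⌊745/2⌋ × 527 = 372 × 527 mm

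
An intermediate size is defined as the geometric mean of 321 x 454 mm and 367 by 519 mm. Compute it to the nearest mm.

343 × 485 mm

Short side: √(321 · 367) = √117807 ≈ 343.2 → 343 mm
Long side: √(454 · 519) = √235626 ≈ 485.4 → 485 mm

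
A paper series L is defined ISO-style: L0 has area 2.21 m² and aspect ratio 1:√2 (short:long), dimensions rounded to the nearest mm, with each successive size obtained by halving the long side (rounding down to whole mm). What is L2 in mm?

Let L0's short side be w mm. w · w√2 = 2.21 m² = 2,210,000 mm², so w ≈ 1250.1 mm and w√2 ≈ 1767.9 mm → L0 = 1250 × 1768 mm.
L1: ⌊1768/2⌋ × 1250 = 884 × 1250 mm
L2: ⌊1250/2⌋ × 884 = 625 × 884 mm

625 × 884 mm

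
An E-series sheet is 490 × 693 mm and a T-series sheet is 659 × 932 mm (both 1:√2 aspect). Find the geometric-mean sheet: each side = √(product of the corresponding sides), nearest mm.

Short side: √(490 · 659) = √322910 ≈ 568.3 → 568 mm
Long side: √(693 · 932) = √645876 ≈ 803.7 → 804 mm

568 × 804 mm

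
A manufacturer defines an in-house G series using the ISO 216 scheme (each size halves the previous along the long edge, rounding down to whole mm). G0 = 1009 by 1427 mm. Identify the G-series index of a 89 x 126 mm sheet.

G7

G0: 1009 × 1427 mm
G1: 713 × 1009 mm
G2: 504 × 713 mm
G3: 356 × 504 mm
G4: 252 × 356 mm
G5: 178 × 252 mm
G6: 126 × 178 mm
G7: 89 × 126 mm
G8: 63 × 89 mm
→ matches G7.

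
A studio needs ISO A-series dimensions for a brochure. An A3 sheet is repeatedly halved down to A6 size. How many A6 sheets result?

Each ISO step halves the sheet: 1 × A3 → 2 × A4 → 4 × A5 → 8 × A6
From A3 to A6 is 3 halving steps: 2^3 = 8.

8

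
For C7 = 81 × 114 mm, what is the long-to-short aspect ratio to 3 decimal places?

1.407

114 / 81 = 1.407
ISO 216 targets √2 ≈ 1.414; the -0.007 deviation is from mm rounding.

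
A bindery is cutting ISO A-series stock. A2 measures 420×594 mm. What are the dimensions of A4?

A3: ⌊594/2⌋ × 420 = 297 × 420 mm
A4: ⌊420/2⌋ × 297 = 210 × 297 mm

210 × 297 mm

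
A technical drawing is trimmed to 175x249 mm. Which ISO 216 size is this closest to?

B5 (176 × 250 mm)

Aspect ratio 249/175 ≈ 1.423 — close to the ISO √2 ≈ 1.414.
In the B-series (B0 = 1000 × 1414 mm): B5 = 176 × 250 mm.
Off by 2 mm total — nearest standard size.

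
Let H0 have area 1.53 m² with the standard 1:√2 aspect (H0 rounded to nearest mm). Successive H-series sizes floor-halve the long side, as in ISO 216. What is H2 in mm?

520 × 735 mm

Let H0's short side be w mm. w · w√2 = 1.53 m² = 1,530,000 mm², so w ≈ 1040.1 mm and w√2 ≈ 1471.0 mm → H0 = 1040 × 1471 mm.
H1: ⌊1471/2⌋ × 1040 = 735 × 1040 mm
H2: ⌊1040/2⌋ × 735 = 520 × 735 mm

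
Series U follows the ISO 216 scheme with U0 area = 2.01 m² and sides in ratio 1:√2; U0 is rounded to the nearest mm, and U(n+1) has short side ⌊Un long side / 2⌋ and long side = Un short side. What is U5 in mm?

Let U0's short side be w mm. w · w√2 = 2.01 m² = 2,010,000 mm², so w ≈ 1192.2 mm and w√2 ≈ 1686.0 mm → U0 = 1192 × 1686 mm.
U1: ⌊1686/2⌋ × 1192 = 843 × 1192 mm
U2: ⌊1192/2⌋ × 843 = 596 × 843 mm
U3: ⌊843/2⌋ × 596 = 421 × 596 mm
U4: ⌊596/2⌋ × 421 = 298 × 421 mm
U5: ⌊421/2⌋ × 298 = 210 × 298 mm

210 × 298 mm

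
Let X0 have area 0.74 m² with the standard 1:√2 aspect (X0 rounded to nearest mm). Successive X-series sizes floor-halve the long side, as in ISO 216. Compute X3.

Let X0's short side be w mm. w · w√2 = 0.74 m² = 740,000 mm², so w ≈ 723.4 mm and w√2 ≈ 1023.0 mm → X0 = 723 × 1023 mm.
X1: ⌊1023/2⌋ × 723 = 511 × 723 mm
X2: ⌊723/2⌋ × 511 = 361 × 511 mm
X3: ⌊511/2⌋ × 361 = 255 × 361 mm

255 × 361 mm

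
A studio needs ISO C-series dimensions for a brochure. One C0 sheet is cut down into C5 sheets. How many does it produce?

C0 = 917 × 1297 mm; C5 = 162 × 229 mm.
Each halving step doubles the count; 5 steps from C0 to C5.
2^5 = 32.

32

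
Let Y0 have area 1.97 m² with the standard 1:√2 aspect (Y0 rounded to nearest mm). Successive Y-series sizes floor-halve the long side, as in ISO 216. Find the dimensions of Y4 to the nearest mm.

295 × 417 mm

Let Y0's short side be w mm. w · w√2 = 1.97 m² = 1,970,000 mm², so w ≈ 1180.3 mm and w√2 ≈ 1669.1 mm → Y0 = 1180 × 1669 mm.
Y1: ⌊1669/2⌋ × 1180 = 834 × 1180 mm
Y2: ⌊1180/2⌋ × 834 = 590 × 834 mm
Y3: ⌊834/2⌋ × 590 = 417 × 590 mm
Y4: ⌊590/2⌋ × 417 = 295 × 417 mm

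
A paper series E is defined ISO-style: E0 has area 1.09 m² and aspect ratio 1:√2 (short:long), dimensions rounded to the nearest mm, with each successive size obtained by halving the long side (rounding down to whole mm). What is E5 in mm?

Let E0's short side be w mm. w · w√2 = 1.09 m² = 1,090,000 mm², so w ≈ 877.9 mm and w√2 ≈ 1241.6 mm → E0 = 878 × 1242 mm.
E1: ⌊1242/2⌋ × 878 = 621 × 878 mm
E2: ⌊878/2⌋ × 621 = 439 × 621 mm
E3: ⌊621/2⌋ × 439 = 310 × 439 mm
E4: ⌊439/2⌋ × 310 = 219 × 310 mm
E5: ⌊310/2⌋ × 219 = 155 × 219 mm

155 × 219 mm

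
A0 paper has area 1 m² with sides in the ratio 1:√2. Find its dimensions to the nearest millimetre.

841 × 1189 mm

Let the short side be w mm. Then the long side is w√2 and w · w√2 = 10⁶ mm².
w² = 10⁶/√2, so w = 1000 / 2^(1/4) ≈ 840.9 mm; long side = 1000 · 2^(1/4) ≈ 1189.2 mm.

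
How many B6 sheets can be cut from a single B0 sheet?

64

Each ISO step halves the sheet: 1 × B0 → 2 × B1 → 4 × B2 → 8 × B3 → …
From B0 to B6 is 6 halving steps: 2^6 = 64.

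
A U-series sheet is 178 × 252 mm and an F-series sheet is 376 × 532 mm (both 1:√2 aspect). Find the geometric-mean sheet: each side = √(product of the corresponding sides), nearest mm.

259 × 366 mm

Short side: √(178 · 376) = √66928 ≈ 258.7 → 259 mm
Long side: √(252 · 532) = √134064 ≈ 366.1 → 366 mm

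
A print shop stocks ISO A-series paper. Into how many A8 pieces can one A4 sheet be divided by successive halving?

A4 = 210 × 297 mm; A8 = 52 × 74 mm.
Each halving step doubles the count; 4 steps from A4 to A8.
2^4 = 16.

16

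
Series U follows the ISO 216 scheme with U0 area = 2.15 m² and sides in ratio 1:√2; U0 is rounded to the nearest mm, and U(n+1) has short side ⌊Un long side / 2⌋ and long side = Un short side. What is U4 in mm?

308 × 436 mm

Let U0's short side be w mm. w · w√2 = 2.15 m² = 2,150,000 mm², so w ≈ 1233.0 mm and w√2 ≈ 1743.7 mm → U0 = 1233 × 1744 mm.
U1: ⌊1744/2⌋ × 1233 = 872 × 1233 mm
U2: ⌊1233/2⌋ × 872 = 616 × 872 mm
U3: ⌊872/2⌋ × 616 = 436 × 616 mm
U4: ⌊616/2⌋ × 436 = 308 × 436 mm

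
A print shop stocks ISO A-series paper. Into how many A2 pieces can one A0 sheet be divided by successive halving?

4

Each ISO step halves the sheet: 1 × A0 → 2 × A1 → 4 × A2
From A0 to A2 is 2 halving steps: 2^2 = 4.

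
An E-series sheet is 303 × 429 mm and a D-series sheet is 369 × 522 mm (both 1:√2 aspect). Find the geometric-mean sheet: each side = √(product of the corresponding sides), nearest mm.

Short side: √(303 · 369) = √111807 ≈ 334.4 → 334 mm
Long side: √(429 · 522) = √223938 ≈ 473.2 → 473 mm

334 × 473 mm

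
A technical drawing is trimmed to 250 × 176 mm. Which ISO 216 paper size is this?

B5 (176 × 250 mm)

Aspect ratio 250/176 ≈ 1.420 — close to the ISO √2 ≈ 1.414.
In the B-series (B0 = 1000 × 1414 mm): B5 = 176 × 250 mm.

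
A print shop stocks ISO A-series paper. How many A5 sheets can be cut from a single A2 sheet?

Each ISO step halves the sheet: 1 × A2 → 2 × A3 → 4 × A4 → 8 × A5
From A2 to A5 is 3 halving steps: 2^3 = 8.

8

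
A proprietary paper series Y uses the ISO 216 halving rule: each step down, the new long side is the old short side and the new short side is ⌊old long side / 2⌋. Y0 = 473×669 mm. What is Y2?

Y1: ⌊669/2⌋ × 473 = 334 × 473 mm
Y2: ⌊473/2⌋ × 334 = 236 × 334 mm

236 × 334 mm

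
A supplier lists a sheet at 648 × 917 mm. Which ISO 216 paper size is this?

C1 (648 × 917 mm)

Aspect ratio 917/648 ≈ 1.415 — close to the ISO √2 ≈ 1.414.
In the C-series (envelope sizes, between A and B): C1 = 648 × 917 mm.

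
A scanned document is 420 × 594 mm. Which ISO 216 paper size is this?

Aspect ratio 594/420 ≈ 1.414 — close to the ISO √2 ≈ 1.414.
In the A-series (A0 area = 1 m²): A2 = 420 × 594 mm.

A2 (420 × 594 mm)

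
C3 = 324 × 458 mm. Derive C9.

C4: ⌊458/2⌋ × 324 = 229 × 324 mm
C5: ⌊324/2⌋ × 229 = 162 × 229 mm
C6: ⌊229/2⌋ × 162 = 114 × 162 mm
C7: ⌊162/2⌋ × 114 = 81 × 114 mm
C8: ⌊114/2⌋ × 81 = 57 × 81 mm
C9: ⌊81/2⌋ × 57 = 40 × 57 mm

40 × 57 mm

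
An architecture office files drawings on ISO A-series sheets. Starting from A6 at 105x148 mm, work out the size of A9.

37 × 52 mm

A7: ⌊148/2⌋ × 105 = 74 × 105 mm
A8: ⌊105/2⌋ × 74 = 52 × 74 mm
A9: ⌊74/2⌋ × 52 = 37 × 52 mm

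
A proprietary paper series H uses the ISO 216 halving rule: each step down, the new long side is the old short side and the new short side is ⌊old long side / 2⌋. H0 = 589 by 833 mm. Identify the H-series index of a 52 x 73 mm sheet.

H0: 589 × 833 mm
H1: 416 × 589 mm
H2: 294 × 416 mm
H3: 208 × 294 mm
H4: 147 × 208 mm
H5: 104 × 147 mm
H6: 73 × 104 mm
H7: 52 × 73 mm
H8: 36 × 52 mm
→ matches H7.

H7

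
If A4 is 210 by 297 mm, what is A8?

52 × 74 mm

A5: ⌊297/2⌋ × 210 = 148 × 210 mm
A6: ⌊210/2⌋ × 148 = 105 × 148 mm
A7: ⌊148/2⌋ × 105 = 74 × 105 mm
A8: ⌊105/2⌋ × 74 = 52 × 74 mm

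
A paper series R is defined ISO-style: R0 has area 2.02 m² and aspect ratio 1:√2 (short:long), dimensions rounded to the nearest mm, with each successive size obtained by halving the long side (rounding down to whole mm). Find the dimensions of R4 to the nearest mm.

298 × 422 mm

Let R0's short side be w mm. w · w√2 = 2.02 m² = 2,020,000 mm², so w ≈ 1195.1 mm and w√2 ≈ 1690.2 mm → R0 = 1195 × 1690 mm.
R1: ⌊1690/2⌋ × 1195 = 845 × 1195 mm
R2: ⌊1195/2⌋ × 845 = 597 × 845 mm
R3: ⌊845/2⌋ × 597 = 422 × 597 mm
R4: ⌊597/2⌋ × 422 = 298 × 422 mm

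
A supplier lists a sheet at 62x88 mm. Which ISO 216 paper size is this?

Aspect ratio 88/62 ≈ 1.419 — close to the ISO √2 ≈ 1.414.
In the B-series (B0 = 1000 × 1414 mm): B8 = 62 × 88 mm.

B8 (62 × 88 mm)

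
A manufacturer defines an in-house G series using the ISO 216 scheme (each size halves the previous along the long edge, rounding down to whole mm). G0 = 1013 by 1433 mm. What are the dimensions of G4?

253 × 358 mm

G1: ⌊1433/2⌋ × 1013 = 716 × 1013 mm
G2: ⌊1013/2⌋ × 716 = 506 × 716 mm
G3: ⌊716/2⌋ × 506 = 358 × 506 mm
G4: ⌊506/2⌋ × 358 = 253 × 358 mm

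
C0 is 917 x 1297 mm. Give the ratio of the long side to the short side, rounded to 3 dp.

1.414

1297 / 917 = 1.414
Matches √2 ≈ 1.414 — the ISO 216 defining ratio.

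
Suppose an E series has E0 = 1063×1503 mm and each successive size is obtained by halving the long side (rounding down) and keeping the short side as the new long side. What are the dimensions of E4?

265 × 375 mm

E1: ⌊1503/2⌋ × 1063 = 751 × 1063 mm
E2: ⌊1063/2⌋ × 751 = 531 × 751 mm
E3: ⌊751/2⌋ × 531 = 375 × 531 mm
E4: ⌊531/2⌋ × 375 = 265 × 375 mm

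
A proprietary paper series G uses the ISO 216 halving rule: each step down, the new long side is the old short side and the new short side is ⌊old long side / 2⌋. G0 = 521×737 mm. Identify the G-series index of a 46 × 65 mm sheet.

G7

G0: 521 × 737 mm
G1: 368 × 521 mm
G2: 260 × 368 mm
G3: 184 × 260 mm
G4: 130 × 184 mm
G5: 92 × 130 mm
G6: 65 × 92 mm
G7: 46 × 65 mm
G8: 32 × 46 mm
→ matches G7.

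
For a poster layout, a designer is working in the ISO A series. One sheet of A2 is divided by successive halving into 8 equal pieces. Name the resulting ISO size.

8 = 2^3, so 3 halving steps.
A2 → A3 → … → A5 after 3 steps.

A5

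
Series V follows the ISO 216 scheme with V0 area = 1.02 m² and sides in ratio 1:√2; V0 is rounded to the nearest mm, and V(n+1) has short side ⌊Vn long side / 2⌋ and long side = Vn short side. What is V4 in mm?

212 × 300 mm

Let V0's short side be w mm. w · w√2 = 1.02 m² = 1,020,000 mm², so w ≈ 849.3 mm and w√2 ≈ 1201.0 mm → V0 = 849 × 1201 mm.
V1: ⌊1201/2⌋ × 849 = 600 × 849 mm
V2: ⌊849/2⌋ × 600 = 424 × 600 mm
V3: ⌊600/2⌋ × 424 = 300 × 424 mm
V4: ⌊424/2⌋ × 300 = 212 × 300 mm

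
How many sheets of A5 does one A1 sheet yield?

16

Each ISO step halves the sheet: 1 × A1 → 2 × A2 → 4 × A3 → 8 × A4 → …
From A1 to A5 is 4 halving steps: 2^4 = 16.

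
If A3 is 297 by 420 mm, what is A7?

74 × 105 mm

A4: ⌊420/2⌋ × 297 = 210 × 297 mm
A5: ⌊297/2⌋ × 210 = 148 × 210 mm
A6: ⌊210/2⌋ × 148 = 105 × 148 mm
A7: ⌊148/2⌋ × 105 = 74 × 105 mm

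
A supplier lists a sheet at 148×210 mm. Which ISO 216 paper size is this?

Aspect ratio 210/148 ≈ 1.419 — close to the ISO √2 ≈ 1.414.
In the A-series (A0 area = 1 m²): A5 = 148 × 210 mm.

A5 (148 × 210 mm)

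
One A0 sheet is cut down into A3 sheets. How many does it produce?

Each ISO step halves the sheet: 1 × A0 → 2 × A1 → 4 × A2 → 8 × A3
From A0 to A3 is 3 halving steps: 2^3 = 8.

8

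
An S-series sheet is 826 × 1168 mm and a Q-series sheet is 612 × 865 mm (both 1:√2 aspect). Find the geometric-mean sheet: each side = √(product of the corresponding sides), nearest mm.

711 × 1005 mm

Short side: √(826 · 612) = √505512 ≈ 711.0 → 711 mm
Long side: √(1168 · 865) = √1010320 ≈ 1005.1 → 1005 mm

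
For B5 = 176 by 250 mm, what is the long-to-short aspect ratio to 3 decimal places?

250 / 176 = 1.420
ISO 216 targets √2 ≈ 1.414; the +0.006 deviation is from mm rounding.

1.420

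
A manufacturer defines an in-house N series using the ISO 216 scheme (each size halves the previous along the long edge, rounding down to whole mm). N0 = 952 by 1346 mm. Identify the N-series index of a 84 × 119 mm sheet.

N7

N0: 952 × 1346 mm
N1: 673 × 952 mm
N2: 476 × 673 mm
N3: 336 × 476 mm
N4: 238 × 336 mm
N5: 168 × 238 mm
N6: 119 × 168 mm
N7: 84 × 119 mm
N8: 59 × 84 mm
→ matches N7.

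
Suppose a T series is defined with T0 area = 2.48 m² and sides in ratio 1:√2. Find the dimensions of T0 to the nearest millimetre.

Let the short side be w mm. Then w · w√2 = 2.48 m² = 2,480,000 mm².
w² = 2,480,000/√2, so w ≈ 1324.2 mm; long side = w√2 ≈ 1872.8 mm.

1324 × 1873 mm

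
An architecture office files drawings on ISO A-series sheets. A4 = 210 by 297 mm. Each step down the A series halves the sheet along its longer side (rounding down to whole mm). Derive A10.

26 × 37 mm

A5: ⌊297/2⌋ × 210 = 148 × 210 mm
A6: ⌊210/2⌋ × 148 = 105 × 148 mm
A7: ⌊148/2⌋ × 105 = 74 × 105 mm
A8: ⌊105/2⌋ × 74 = 52 × 74 mm
A9: ⌊74/2⌋ × 52 = 37 × 52 mm
A10: ⌊52/2⌋ × 37 = 26 × 37 mm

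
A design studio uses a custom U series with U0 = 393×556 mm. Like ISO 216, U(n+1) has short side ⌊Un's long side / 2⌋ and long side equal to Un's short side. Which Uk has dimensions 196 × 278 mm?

U0: 393 × 556 mm
U1: 278 × 393 mm
U2: 196 × 278 mm
U3: 139 × 196 mm
→ matches U2.

U2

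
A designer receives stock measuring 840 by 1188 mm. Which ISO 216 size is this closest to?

Aspect ratio 1188/840 ≈ 1.414 — close to the ISO √2 ≈ 1.414.
In the A-series (A0 area = 1 m²): A0 = 841 × 1189 mm.
Off by 2 mm total — nearest standard size.

A0 (841 × 1189 mm)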